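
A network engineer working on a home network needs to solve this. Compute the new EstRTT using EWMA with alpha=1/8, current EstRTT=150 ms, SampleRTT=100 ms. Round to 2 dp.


Given: EstRTT = 150 ms, SampleRTT = 100 ms, alpha = 1/8
New EstRTT = (1 - alpha) * EstRTT + alpha * SampleRTT
(7/8) * 150 = 131.25
(1/8) * 100 = 12.5
New EstRTT = 131.25 + 12.5 = 143.75 ms -> 143.75 ms (2 dp)

143.75


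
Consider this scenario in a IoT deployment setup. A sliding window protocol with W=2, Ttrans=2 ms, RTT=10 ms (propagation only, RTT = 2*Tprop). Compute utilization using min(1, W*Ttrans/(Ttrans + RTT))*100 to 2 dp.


Given: W = 2, Ttrans = 2 ms, RTT = 10 ms (= 2 * Tprop, Tprop = 5 ms)
Cycle time = Ttrans + RTT = 2 + 10 = 12 ms (first packet sent until its ACK returns)
W * Ttrans = 2 * 2 = 4 ms of sending per cycle
W * Ttrans / (Ttrans + RTT) = 4 / 12 = 0.333333
U = min(1, 0.333333) = 0.333333
U% = 33.33%

33.33


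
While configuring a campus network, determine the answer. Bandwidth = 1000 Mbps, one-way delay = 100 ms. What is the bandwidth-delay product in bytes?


Given: bandwidth = 1000 Mbps, delay = 100 ms
BDP in bits = 1000 * 10^6 * 100 / 1000
BDP in bits = 100000000
BDP in bytes = 100000000 / 8 = 12500000

12500000


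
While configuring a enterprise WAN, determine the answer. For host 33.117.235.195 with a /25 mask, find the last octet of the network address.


Given: IP = 33.117.235.195, prefix = /25
Subnet mask = 255.255.255.128
Last octet of IP: 195
Last octet of mask: 128
Network last octet = 195 AND 128 = 128

128


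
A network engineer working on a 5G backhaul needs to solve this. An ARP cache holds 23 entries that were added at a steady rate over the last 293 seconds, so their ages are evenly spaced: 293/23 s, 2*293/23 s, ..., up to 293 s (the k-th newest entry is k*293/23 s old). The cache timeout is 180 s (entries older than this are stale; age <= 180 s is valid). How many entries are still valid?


Ages are k * 293/23 s for k = 1..23 (spacing = 12.7391 s).
Entry k is valid iff k * 293/23 <= 180 iff k <= 23 * 180 / 293 = 14.1297
n_valid = floor(14.1297) = 14
(n_stale = 23 - 14 = 9)

14


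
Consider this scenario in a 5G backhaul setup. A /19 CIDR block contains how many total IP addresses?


Given: CIDR prefix /19
Host bits = 32 - 19 = 13
Total addresses = 2^13 = 8192

8192


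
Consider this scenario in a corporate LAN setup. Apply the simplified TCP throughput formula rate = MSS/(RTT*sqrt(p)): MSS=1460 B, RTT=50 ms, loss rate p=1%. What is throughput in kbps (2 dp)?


Given: MSS = 1460 bytes, RTT = 50 ms, loss = 1%
RTT in seconds = 50 / 1000 = 0.05
Loss rate = 1% = 0.01
sqrt(loss) = sqrt(0.01) = 0.1
Throughput (bytes/s) = 1460 / (0.05 * 0.1) = 292000.0000
Throughput (kbps) = 292000.0000 * 8 / 1000 = 2336.000000 -> 2336.00 kbps (2 dp)

2336.00


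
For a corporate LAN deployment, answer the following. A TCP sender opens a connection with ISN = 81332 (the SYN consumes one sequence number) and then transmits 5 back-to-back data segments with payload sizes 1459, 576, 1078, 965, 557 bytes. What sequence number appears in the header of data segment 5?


The SYN occupies sequence number ISN = 81332, so the first data byte is ISN + 1 = 81333.
SEQ of data segment i = (ISN + 1) + sum of payload sizes of segments 1..i-1.
Segment 1: SEQ = 81333, payload = 1459 bytes
Segment 2: SEQ = 82792, payload = 576 bytes
Segment 3: SEQ = 83368, payload = 1078 bytes
Segment 4: SEQ = 84446, payload = 965 bytes
Segment 5: SEQ = 85411, payload = 557 bytes
SEQ of segment 5 = 81333 + 1459 + 576 + 1078 + 965 = 85411

85411


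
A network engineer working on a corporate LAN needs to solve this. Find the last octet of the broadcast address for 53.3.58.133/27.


Given: IP = 53.3.58.133, prefix = /27
Host bits = 32 - 27 = 5
Network last octet = 133 AND mask = 128
Host part size = 2^5 - 1 = 31
Broadcast last octet = 128 OR 31 = 159

159


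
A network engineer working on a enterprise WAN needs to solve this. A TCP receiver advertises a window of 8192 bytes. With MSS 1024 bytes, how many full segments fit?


Given: RWND = 8192 bytes, MSS = 1024 bytes
Full segments = floor(RWND / MSS)
Full segments = floor(8192 / 1024)
Full segments = floor(8.0) = 8

8


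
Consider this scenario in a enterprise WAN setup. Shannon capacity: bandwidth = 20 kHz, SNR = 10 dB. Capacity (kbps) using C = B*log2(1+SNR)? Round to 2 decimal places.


Given: B = 20 kHz, SNR = 10 dB
SNR linear = 10^(10/10) = 10
1 + SNR = 11
log2(11) = 3.4594316186
C = 20 * 1000 * 3.4594316186 = 69188.6324 bps
C = 69.188632 kbps -> 69.19 kbps (2 dp)

69.19


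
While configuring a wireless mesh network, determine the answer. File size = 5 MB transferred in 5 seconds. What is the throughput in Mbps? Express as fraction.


Given: file = 5 MB, time = 5 s
File in Mb = 5 * 8 = 40 Mb
Throughput = 40 / 5 Mbps
Throughput = 8 Mbps

8


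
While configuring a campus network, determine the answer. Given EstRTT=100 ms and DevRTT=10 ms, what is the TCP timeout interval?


Given: EstRTT = 100 ms, DevRTT = 10 ms
Timeout = EstRTT + 4 * DevRTT
4 * DevRTT = 4 * 10 = 40
Timeout = 100 + 40 = 140 ms

140


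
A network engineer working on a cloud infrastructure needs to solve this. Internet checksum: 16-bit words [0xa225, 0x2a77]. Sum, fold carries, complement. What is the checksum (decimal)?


Given words: [0xa225, 0x2a77]
Step 1: Sum all words
Raw sum = 41509 + 10871 = 52380
One's complement = ~52380 & 0xFFFF = 13155

13155


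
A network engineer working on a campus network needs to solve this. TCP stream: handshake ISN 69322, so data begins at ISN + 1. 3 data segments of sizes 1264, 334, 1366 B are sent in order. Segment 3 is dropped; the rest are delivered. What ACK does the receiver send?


SYN uses sequence number 69322; first data byte = ISN + 1 = 69323.
Segment 1: SEQ = 69323, len = 1264 B, covers [69323, 70586]
Segment 2: SEQ = 70587, len = 334 B, covers [70587, 70920]
Segment 3: SEQ = 70921, len = 1366 B, covers [70921, 72286] [LOST]
In-order data received: bytes [69323, 70920] (segments 1..2).
Segment 3 missing -> gap begins at byte 70921.
Cumulative ACK = next expected in-order byte = 69323 + 1264 + 334 = 70921

70921


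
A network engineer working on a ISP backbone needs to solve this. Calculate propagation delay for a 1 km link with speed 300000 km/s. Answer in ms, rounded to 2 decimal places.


Given: distance = 1 km, speed = 300000 km/s
Delay = distance / speed = 1 / 300000 seconds
Delay in ms = 1 * 1000 / 300000
Delay = 0.0033 ms
Rounded to 2 dp = 0.00 ms

0.00


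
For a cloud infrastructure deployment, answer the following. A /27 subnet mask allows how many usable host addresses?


Given: subnet mask /27
Host bits = 32 - 27 = 5
Total addresses = 2^5 = 32
Usable hosts = 32 - 2 (network + broadcast) = 30

30


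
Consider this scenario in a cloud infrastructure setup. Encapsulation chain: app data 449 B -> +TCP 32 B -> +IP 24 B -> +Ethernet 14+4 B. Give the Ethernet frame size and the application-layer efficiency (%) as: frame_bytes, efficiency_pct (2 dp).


TCP segment = 449 + 32 = 481 B
IP packet = 481 + 24 = 505 B
Ethernet frame = 505 + 14 + 4 = 523 B
Efficiency = app / frame = 449 / 523 = 0.858509 = 85.8509% -> 85.85% (2 dp)

523, 85.85


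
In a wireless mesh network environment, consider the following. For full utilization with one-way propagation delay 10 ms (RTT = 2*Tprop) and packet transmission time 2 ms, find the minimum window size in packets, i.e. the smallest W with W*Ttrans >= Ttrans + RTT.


Given: Ttrans = 2 ms, RTT = 20 ms (= 2 * Tprop, Tprop = 10 ms)
Time until first ACK returns = Ttrans + RTT = 2 + 20 = 22 ms
Need W * Ttrans >= Ttrans + RTT  ->  W >= (Ttrans + RTT) / Ttrans
(Ttrans + RTT) / Ttrans = 22 / 2 = 11
W_min = ceil(11) = 11

11


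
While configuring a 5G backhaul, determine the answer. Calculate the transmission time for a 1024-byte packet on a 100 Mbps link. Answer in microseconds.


Given: packet = 1024 bytes, bandwidth = 100 Mbps
Packet in bits = 1024 * 8 = 8192 bits
Bandwidth = 100 * 10^6 = 100000000 bps
Time = 8192 / 100000000 seconds
Time in us = 8192 * 10^6 / 100000000 = 81.92

81.92


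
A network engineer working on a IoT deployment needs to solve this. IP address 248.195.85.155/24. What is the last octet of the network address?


Given: IP = 248.195.85.155, prefix = /24
Subnet mask = 255.255.255.0
Last octet of IP: 155
Last octet of mask: 0
Network last octet = 155 AND 0 = 0

0


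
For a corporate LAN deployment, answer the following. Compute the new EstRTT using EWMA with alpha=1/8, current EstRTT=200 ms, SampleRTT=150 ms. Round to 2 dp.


Given: EstRTT = 200 ms, SampleRTT = 150 ms, alpha = 1/8
New EstRTT = (1 - alpha) * EstRTT + alpha * SampleRTT
(7/8) * 200 = 175
(1/8) * 150 = 18.75
New EstRTT = 175 + 18.75 = 193.75 ms -> 193.75 ms (2 dp)

193.75


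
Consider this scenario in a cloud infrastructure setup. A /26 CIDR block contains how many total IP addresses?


Given: CIDR prefix /26
Host bits = 32 - 26 = 6
Total addresses = 2^6 = 64

64


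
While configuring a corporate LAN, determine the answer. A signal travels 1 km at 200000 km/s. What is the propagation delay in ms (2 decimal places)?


Given: distance = 1 km, speed = 200000 km/s
Delay = distance / speed = 1 / 200000 seconds
Delay in ms = 1 * 1000 / 200000
Delay = 0.0050 ms
Rounded to 2 dp = 0.01 ms

0.01


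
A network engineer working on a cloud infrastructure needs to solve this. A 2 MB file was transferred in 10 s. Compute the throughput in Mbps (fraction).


Given: file = 2 MB, time = 10 s
File in Mb = 2 * 8 = 16 Mb
Throughput = 16 / 10 Mbps
Throughput = 8/5 Mbps

8/5


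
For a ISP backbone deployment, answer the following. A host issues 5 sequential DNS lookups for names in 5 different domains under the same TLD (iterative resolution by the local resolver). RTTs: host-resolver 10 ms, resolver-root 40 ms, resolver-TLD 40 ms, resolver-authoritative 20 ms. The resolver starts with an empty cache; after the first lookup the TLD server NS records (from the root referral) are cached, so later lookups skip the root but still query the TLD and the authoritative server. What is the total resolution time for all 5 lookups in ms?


Lookup 1 (cold cache): local + root + TLD + auth = 10 + 40 + 40 + 20 = 110 ms
Lookups 2..5 (TLD NS cached -> skip root; new domain -> still ask TLD and auth): local + TLD + auth = 10 + 40 + 20 = 70 ms each
Remaining 4 lookups: 4 * 70 = 280 ms
Total = 110 + 280 = 390 ms

390


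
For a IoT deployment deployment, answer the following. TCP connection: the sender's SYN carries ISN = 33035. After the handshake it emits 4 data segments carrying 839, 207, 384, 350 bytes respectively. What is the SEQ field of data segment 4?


The SYN occupies sequence number ISN = 33035, so the first data byte is ISN + 1 = 33036.
SEQ of data segment i = (ISN + 1) + sum of payload sizes of segments 1..i-1.
Segment 1: SEQ = 33036, payload = 839 bytes
Segment 2: SEQ = 33875, payload = 207 bytes
Segment 3: SEQ = 34082, payload = 384 bytes
Segment 4: SEQ = 34466, payload = 350 bytes
SEQ of segment 4 = 33036 + 839 + 207 + 384 = 34466

34466


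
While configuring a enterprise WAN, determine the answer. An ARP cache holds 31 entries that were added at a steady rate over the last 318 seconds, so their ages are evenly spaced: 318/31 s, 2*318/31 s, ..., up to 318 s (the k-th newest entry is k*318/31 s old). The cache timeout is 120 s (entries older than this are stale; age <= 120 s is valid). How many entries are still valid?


Ages are k * 318/31 s for k = 1..31 (spacing = 10.2581 s).
Entry k is valid iff k * 318/31 <= 120 iff k <= 31 * 120 / 318 = 11.6981
n_valid = floor(11.6981) = 11
(n_stale = 31 - 11 = 20)

11


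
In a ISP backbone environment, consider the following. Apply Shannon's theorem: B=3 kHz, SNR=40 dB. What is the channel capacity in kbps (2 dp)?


Given: B = 3 kHz, SNR = 40 dB
SNR linear = 10^(40/10) = 10000
1 + SNR = 10001
log2(10001) = 13.2878566418
C = 3 * 1000 * 13.2878566418 = 39863.5699 bps
C = 39.863570 kbps -> 39.86 kbps (2 dp)

39.86


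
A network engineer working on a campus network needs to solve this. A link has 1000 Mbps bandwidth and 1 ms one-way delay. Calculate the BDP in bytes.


Given: bandwidth = 1000 Mbps, delay = 1 ms
BDP in bits = 1000 * 10^6 * 1 / 1000
BDP in bits = 1000000
BDP in bytes = 1000000 / 8 = 125000

125000


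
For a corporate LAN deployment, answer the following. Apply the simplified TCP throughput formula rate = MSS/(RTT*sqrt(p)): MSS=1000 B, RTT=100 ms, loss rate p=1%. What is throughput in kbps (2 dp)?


Given: MSS = 1000 bytes, RTT = 100 ms, loss = 1%
RTT in seconds = 100 / 1000 = 0.1
Loss rate = 1% = 0.01
sqrt(loss) = sqrt(0.01) = 0.1
Throughput (bytes/s) = 1000 / (0.1 * 0.1) = 100000.0000
Throughput (kbps) = 100000.0000 * 8 / 1000 = 800.000000 -> 800.00 kbps (2 dp)

800.00


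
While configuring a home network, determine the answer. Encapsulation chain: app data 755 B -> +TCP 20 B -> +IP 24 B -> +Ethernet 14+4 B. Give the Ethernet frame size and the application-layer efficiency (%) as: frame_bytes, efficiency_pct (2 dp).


TCP segment = 755 + 20 = 775 B
IP packet = 775 + 24 = 799 B
Ethernet frame = 799 + 14 + 4 = 817 B
Efficiency = app / frame = 755 / 817 = 0.924113 = 92.4113% -> 92.41% (2 dp)

817, 92.41


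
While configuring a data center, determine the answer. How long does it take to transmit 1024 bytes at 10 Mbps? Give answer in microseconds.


Given: packet = 1024 bytes, bandwidth = 10 Mbps
Packet in bits = 1024 * 8 = 8192 bits
Bandwidth = 10 * 10^6 = 10000000 bps
Time = 8192 / 10000000 seconds
Time in us = 8192 * 10^6 / 10000000 = 819.2

819.2


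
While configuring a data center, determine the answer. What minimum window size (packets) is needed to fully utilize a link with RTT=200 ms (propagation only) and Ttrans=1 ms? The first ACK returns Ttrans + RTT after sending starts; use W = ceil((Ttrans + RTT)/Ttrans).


Given: Ttrans = 1 ms, RTT = 200 ms (= 2 * Tprop, Tprop = 100 ms)
Time until first ACK returns = Ttrans + RTT = 1 + 200 = 201 ms
Need W * Ttrans >= Ttrans + RTT  ->  W >= (Ttrans + RTT) / Ttrans
(Ttrans + RTT) / Ttrans = 201 / 1 = 201
W_min = ceil(201) = 201

201


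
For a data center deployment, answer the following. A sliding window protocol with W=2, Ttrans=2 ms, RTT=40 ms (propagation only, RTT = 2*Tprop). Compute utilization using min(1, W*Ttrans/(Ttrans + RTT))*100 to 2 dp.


Given: W = 2, Ttrans = 2 ms, RTT = 40 ms (= 2 * Tprop, Tprop = 20 ms)
Cycle time = Ttrans + RTT = 2 + 40 = 42 ms (first packet sent until its ACK returns)
W * Ttrans = 2 * 2 = 4 ms of sending per cycle
W * Ttrans / (Ttrans + RTT) = 4 / 42 = 0.095238
U = min(1, 0.095238) = 0.095238
U% = 9.52%

9.52


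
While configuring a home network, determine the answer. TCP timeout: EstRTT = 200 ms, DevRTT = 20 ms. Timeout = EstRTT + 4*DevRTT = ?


Given: EstRTT = 200 ms, DevRTT = 20 ms
Timeout = EstRTT + 4 * DevRTT
4 * DevRTT = 4 * 20 = 80
Timeout = 200 + 80 = 280 ms

280


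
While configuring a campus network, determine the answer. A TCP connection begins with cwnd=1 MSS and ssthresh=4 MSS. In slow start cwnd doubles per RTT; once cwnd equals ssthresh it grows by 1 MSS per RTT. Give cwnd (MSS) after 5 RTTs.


RTT 0: cwnd = 1 MSS (initial)
RTT 1: cwnd = 2 MSS (slow start, doubled)
RTT 2: cwnd = 4 MSS (slow start, doubled)
RTT 3: cwnd = 5 MSS (congestion avoidance, +1)
RTT 4: cwnd = 6 MSS (congestion avoidance, +1)
RTT 5: cwnd = 7 MSS (congestion avoidance, +1)

7


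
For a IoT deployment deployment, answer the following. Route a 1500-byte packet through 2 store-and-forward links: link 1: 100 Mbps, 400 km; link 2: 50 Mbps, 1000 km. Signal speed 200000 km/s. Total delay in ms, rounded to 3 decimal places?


Packet = 1500 bytes = 12000 bits. Store-and-forward: sum (t_trans + t_prop) per link.
Link 1: t_trans = 12000/(100*10^6) s = 0.1200 ms; t_prop = 400/200000 s = 2.0000 ms; subtotal = 2.1200 ms
Link 2: t_trans = 12000/(50*10^6) s = 0.2400 ms; t_prop = 1000/200000 s = 5.0000 ms; subtotal = 5.2400 ms
End-to-end = 2.1200 + 5.2400 = 7.3600 ms -> 7.360 ms (3 dp)

7.360


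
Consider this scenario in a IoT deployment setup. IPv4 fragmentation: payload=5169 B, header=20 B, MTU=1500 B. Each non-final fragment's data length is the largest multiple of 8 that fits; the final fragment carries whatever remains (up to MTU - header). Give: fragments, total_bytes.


Max data per non-final fragment = floor((MTU - header)/8)*8 = floor((1500 - 20)/8)*8 = floor(1480/8)*8 = 1480 B
Final fragment needs no 8-byte alignment: it can carry up to MTU - header = 1480 B
Non-final fragments needed = ceil((payload - 1480) / 1480) = ceil(3689/1480) = ceil(2.4926) = 3
Number of fragments = 3 + 1 = 4
Fragment sizes (data): 3 * 1480 B + 729 B (last, 729 <= 1480 OK)
Total bytes sent = payload + n_frags * header = 5169 + 4*20 = 5169 + 80 = 5249 B

4, 5249


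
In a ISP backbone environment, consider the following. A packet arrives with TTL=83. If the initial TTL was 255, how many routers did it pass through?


Given: initial TTL = 255, received TTL = 83
Hops = initial TTL - received TTL
Hops = 255 - 83 = 172

172


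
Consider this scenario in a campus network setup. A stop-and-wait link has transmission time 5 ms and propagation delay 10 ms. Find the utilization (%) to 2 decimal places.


Given: Ttrans = 5 ms, Tprop = 10 ms
RTT = 2 * Tprop = 2 * 10 = 20 ms
U = Ttrans / (Ttrans + RTT)
U = 5 / (5 + 20)
U = 5 / 25 = 0.2
U% = 20.00%

20.00


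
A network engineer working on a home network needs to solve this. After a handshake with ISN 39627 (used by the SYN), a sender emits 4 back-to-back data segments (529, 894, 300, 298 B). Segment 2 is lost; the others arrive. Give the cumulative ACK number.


SYN uses sequence number 39627; first data byte = ISN + 1 = 39628.
Segment 1: SEQ = 39628, len = 529 B, covers [39628, 40156]
Segment 2: SEQ = 40157, len = 894 B, covers [40157, 41050] [LOST]
Segment 3: SEQ = 41051, len = 300 B, covers [41051, 41350]
Segment 4: SEQ = 41351, len = 298 B, covers [41351, 41648]
In-order data received: bytes [39628, 40156] (segments 1..1).
Segment 2 missing -> gap begins at byte 40157; later segments buffered out of order.
Cumulative ACK = next expected in-order byte = 39628 + 529 = 40157

40157


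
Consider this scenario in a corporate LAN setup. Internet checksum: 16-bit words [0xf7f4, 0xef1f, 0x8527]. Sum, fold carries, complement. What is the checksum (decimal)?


Given words: [0xf7f4, 0xef1f, 0x8527]
Step 1: Sum all words
Raw sum = 63476 + 61215 + 34087 = 158778
Step 2: Fold carry: (27706 + 2) = 27708
One's complement = ~27708 & 0xFFFF = 37827

37827


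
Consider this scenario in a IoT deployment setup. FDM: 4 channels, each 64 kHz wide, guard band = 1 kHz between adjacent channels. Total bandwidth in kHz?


Given: 4 channels, 64 kHz each, guard = 1 kHz
Channel bandwidth = 4 * 64 = 256 kHz
Guard bands = 3 gaps * 1 kHz = 3 kHz
Total = 256 + 3 = 259 kHz

259


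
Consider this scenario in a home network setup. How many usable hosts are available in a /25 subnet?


Given: subnet mask /25
Host bits = 32 - 25 = 7
Total addresses = 2^7 = 128
Usable hosts = 128 - 2 (network + broadcast) = 126

126


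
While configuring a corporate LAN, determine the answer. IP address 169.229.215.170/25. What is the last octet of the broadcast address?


Given: IP = 169.229.215.170, prefix = /25
Host bits = 32 - 25 = 7
Network last octet = 170 AND mask = 128
Host part size = 2^7 - 1 = 127
Broadcast last octet = 128 OR 127 = 255

255


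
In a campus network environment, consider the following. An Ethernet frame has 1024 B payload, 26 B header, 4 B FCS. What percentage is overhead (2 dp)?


Given: payload = 1024 B, header = 26 B, trailer = 4 B
Overhead bytes = header + trailer = 26 + 4 = 30
Total frame = payload + overhead = 1024 + 30 = 1054
Overhead % = 30 / 1054 * 100 = 2.8463% -> 2.85% (2 dp)

2.85


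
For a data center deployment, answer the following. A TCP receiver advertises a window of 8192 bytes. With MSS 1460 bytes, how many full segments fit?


Given: RWND = 8192 bytes, MSS = 1460 bytes
Full segments = floor(RWND / MSS)
Full segments = floor(8192 / 1460)
Full segments = floor(5.611) = 5

5


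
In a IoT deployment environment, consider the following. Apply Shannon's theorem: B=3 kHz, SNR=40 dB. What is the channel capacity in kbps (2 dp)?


Given: B = 3 kHz, SNR = 40 dB
SNR linear = 10^(40/10) = 10000
1 + SNR = 10001
log2(10001) = 13.2878566418
C = 3 * 1000 * 13.2878566418 = 39863.5699 bps
C = 39.863570 kbps -> 39.86 kbps (2 dp)

39.86


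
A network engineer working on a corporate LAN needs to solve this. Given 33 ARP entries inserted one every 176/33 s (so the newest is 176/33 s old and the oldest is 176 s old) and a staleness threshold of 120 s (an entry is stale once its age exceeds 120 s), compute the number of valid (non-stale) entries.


Ages are k * 176/33 s for k = 1..33 (spacing = 5.3333 s).
Entry k is valid iff k * 176/33 <= 120 iff k <= 33 * 120 / 176 = 22.5000
n_valid = floor(22.5000) = 22
(n_stale = 33 - 22 = 11)

22


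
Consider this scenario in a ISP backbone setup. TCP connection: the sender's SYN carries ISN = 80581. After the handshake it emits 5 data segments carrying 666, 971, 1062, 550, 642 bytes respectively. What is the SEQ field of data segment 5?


The SYN occupies sequence number ISN = 80581, so the first data byte is ISN + 1 = 80582.
SEQ of data segment i = (ISN + 1) + sum of payload sizes of segments 1..i-1.
Segment 1: SEQ = 80582, payload = 666 bytes
Segment 2: SEQ = 81248, payload = 971 bytes
Segment 3: SEQ = 82219, payload = 1062 bytes
Segment 4: SEQ = 83281, payload = 550 bytes
Segment 5: SEQ = 83831, payload = 642 bytes
SEQ of segment 5 = 80582 + 666 + 971 + 1062 + 550 = 83831

83831


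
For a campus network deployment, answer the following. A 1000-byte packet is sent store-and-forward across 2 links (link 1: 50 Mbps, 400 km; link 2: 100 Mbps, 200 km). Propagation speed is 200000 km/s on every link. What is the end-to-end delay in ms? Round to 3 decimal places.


Packet = 1000 bytes = 8000 bits. Store-and-forward: sum (t_trans + t_prop) per link.
Link 1: t_trans = 8000/(50*10^6) s = 0.1600 ms; t_prop = 400/200000 s = 2.0000 ms; subtotal = 2.1600 ms
Link 2: t_trans = 8000/(100*10^6) s = 0.0800 ms; t_prop = 200/200000 s = 1.0000 ms; subtotal = 1.0800 ms
End-to-end = 2.1600 + 1.0800 = 3.2400 ms -> 3.240 ms (3 dp)

3.240


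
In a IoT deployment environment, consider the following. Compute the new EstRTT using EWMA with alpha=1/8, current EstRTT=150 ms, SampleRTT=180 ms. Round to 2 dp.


Given: EstRTT = 150 ms, SampleRTT = 180 ms, alpha = 1/8
New EstRTT = (1 - alpha) * EstRTT + alpha * SampleRTT
(7/8) * 150 = 131.25
(1/8) * 180 = 22.5
New EstRTT = 131.25 + 22.5 = 153.75 ms -> 153.75 ms (2 dp)

153.75


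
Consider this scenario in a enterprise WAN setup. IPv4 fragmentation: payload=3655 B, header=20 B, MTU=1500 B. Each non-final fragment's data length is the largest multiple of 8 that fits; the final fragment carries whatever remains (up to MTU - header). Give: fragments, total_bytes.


Max data per non-final fragment = floor((MTU - header)/8)*8 = floor((1500 - 20)/8)*8 = floor(1480/8)*8 = 1480 B
Final fragment needs no 8-byte alignment: it can carry up to MTU - header = 1480 B
Non-final fragments needed = ceil((payload - 1480) / 1480) = ceil(2175/1480) = ceil(1.4696) = 2
Number of fragments = 2 + 1 = 3
Fragment sizes (data): 2 * 1480 B + 695 B (last, 695 <= 1480 OK)
Total bytes sent = payload + n_frags * header = 3655 + 3*20 = 3655 + 60 = 3715 B

3, 3715


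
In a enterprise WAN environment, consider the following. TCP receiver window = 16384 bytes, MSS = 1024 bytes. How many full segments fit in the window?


Given: RWND = 16384 bytes, MSS = 1024 bytes
Full segments = floor(RWND / MSS)
Full segments = floor(16384 / 1024)
Full segments = floor(16.0) = 16

16


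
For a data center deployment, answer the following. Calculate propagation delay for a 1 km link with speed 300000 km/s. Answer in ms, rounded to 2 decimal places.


Given: distance = 1 km, speed = 300000 km/s
Delay = distance / speed = 1 / 300000 seconds
Delay in ms = 1 * 1000 / 300000
Delay = 0.0033 ms
Rounded to 2 dp = 0.00 ms

0.00


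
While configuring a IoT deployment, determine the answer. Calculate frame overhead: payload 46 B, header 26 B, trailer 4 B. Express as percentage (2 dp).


Given: payload = 46 B, header = 26 B, trailer = 4 B
Overhead bytes = header + trailer = 26 + 4 = 30
Total frame = payload + overhead = 46 + 30 = 76
Overhead % = 30 / 76 * 100 = 39.4737% -> 39.47% (2 dp)

39.47


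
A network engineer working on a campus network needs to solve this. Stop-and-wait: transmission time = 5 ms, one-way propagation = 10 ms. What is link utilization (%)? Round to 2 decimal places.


Given: Ttrans = 5 ms, Tprop = 10 ms
RTT = 2 * Tprop = 2 * 10 = 20 ms
U = Ttrans / (Ttrans + RTT)
U = 5 / (5 + 20)
U = 5 / 25 = 0.2
U% = 20.00%

20.00


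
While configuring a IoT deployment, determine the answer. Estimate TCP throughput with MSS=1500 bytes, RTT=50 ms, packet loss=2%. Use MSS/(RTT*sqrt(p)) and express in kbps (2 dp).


Given: MSS = 1500 bytes, RTT = 50 ms, loss = 2%
RTT in seconds = 50 / 1000 = 0.05
Loss rate = 2% = 0.02
sqrt(loss) = sqrt(0.02) = 0.141421356237
Throughput (bytes/s) = 1500 / (0.05 * 0.141421356237) = 212132.0344
Throughput (kbps) = 212132.0344 * 8 / 1000 = 1697.056275 -> 1697.06 kbps (2 dp)

1697.06


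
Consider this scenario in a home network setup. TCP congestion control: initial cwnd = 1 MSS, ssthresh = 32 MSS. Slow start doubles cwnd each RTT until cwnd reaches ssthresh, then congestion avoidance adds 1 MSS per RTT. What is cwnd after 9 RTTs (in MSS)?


RTT 0: cwnd = 1 MSS (initial)
RTT 1: cwnd = 2 MSS (slow start, doubled)
RTT 2: cwnd = 4 MSS (slow start, doubled)
RTT 3: cwnd = 8 MSS (slow start, doubled)
RTT 4: cwnd = 16 MSS (slow start, doubled)
RTT 5: cwnd = 32 MSS (slow start, doubled)
RTT 6: cwnd = 33 MSS (congestion avoidance, +1)
RTT 7: cwnd = 34 MSS (congestion avoidance, +1)
RTT 8: cwnd = 35 MSS (congestion avoidance, +1)
RTT 9: cwnd = 36 MSS (congestion avoidance, +1)

36


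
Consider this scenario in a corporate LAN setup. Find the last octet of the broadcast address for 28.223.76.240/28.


Given: IP = 28.223.76.240, prefix = /28
Host bits = 32 - 28 = 4
Network last octet = 240 AND mask = 240
Host part size = 2^4 - 1 = 15
Broadcast last octet = 240 OR 15 = 255

255


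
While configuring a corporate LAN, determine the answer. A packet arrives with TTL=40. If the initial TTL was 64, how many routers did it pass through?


Given: initial TTL = 64, received TTL = 40
Hops = initial TTL - received TTL
Hops = 64 - 40 = 24

24


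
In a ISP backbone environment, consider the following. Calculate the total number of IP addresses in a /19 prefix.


Given: CIDR prefix /19
Host bits = 32 - 19 = 13
Total addresses = 2^13 = 8192

8192


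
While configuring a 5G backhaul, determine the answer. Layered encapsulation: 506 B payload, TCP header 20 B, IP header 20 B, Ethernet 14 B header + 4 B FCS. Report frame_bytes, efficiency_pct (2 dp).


TCP segment = 506 + 20 = 526 B
IP packet = 526 + 20 = 546 B
Ethernet frame = 546 + 14 + 4 = 564 B
Efficiency = app / frame = 506 / 564 = 0.897163 = 89.7163% -> 89.72% (2 dp)

564, 89.72


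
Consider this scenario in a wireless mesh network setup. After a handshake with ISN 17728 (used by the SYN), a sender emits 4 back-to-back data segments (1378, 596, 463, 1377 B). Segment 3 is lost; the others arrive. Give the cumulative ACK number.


SYN uses sequence number 17728; first data byte = ISN + 1 = 17729.
Segment 1: SEQ = 17729, len = 1378 B, covers [17729, 19106]
Segment 2: SEQ = 19107, len = 596 B, covers [19107, 19702]
Segment 3: SEQ = 19703, len = 463 B, covers [19703, 20165] [LOST]
Segment 4: SEQ = 20166, len = 1377 B, covers [20166, 21542]
In-order data received: bytes [17729, 19702] (segments 1..2).
Segment 3 missing -> gap begins at byte 19703; later segments buffered out of order.
Cumulative ACK = next expected in-order byte = 17729 + 1378 + 596 = 19703

19703


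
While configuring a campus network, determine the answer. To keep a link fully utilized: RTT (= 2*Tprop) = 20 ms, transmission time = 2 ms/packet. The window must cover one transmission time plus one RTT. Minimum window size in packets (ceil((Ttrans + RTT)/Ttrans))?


Given: Ttrans = 2 ms, RTT = 20 ms (= 2 * Tprop, Tprop = 10 ms)
Time until first ACK returns = Ttrans + RTT = 2 + 20 = 22 ms
Need W * Ttrans >= Ttrans + RTT  ->  W >= (Ttrans + RTT) / Ttrans
(Ttrans + RTT) / Ttrans = 22 / 2 = 11
W_min = ceil(11) = 11

11


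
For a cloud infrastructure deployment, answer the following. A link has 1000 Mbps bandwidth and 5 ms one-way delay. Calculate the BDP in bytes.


Given: bandwidth = 1000 Mbps, delay = 5 ms
BDP in bits = 1000 * 10^6 * 5 / 1000
BDP in bits = 5000000
BDP in bytes = 5000000 / 8 = 625000

625000


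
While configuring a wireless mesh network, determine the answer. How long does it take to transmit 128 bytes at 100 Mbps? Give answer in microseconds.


Given: packet = 128 bytes, bandwidth = 100 Mbps
Packet in bits = 128 * 8 = 1024 bits
Bandwidth = 100 * 10^6 = 100000000 bps
Time = 1024 / 100000000 seconds
Time in us = 1024 * 10^6 / 100000000 = 10.24

10.24


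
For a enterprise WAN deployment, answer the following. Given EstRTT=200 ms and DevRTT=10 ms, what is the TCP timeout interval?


Given: EstRTT = 200 ms, DevRTT = 10 ms
Timeout = EstRTT + 4 * DevRTT
4 * DevRTT = 4 * 10 = 40
Timeout = 200 + 40 = 240 ms

240


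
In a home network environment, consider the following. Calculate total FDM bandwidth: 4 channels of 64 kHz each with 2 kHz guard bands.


Given: 4 channels, 64 kHz each, guard = 2 kHz
Channel bandwidth = 4 * 64 = 256 kHz
Guard bands = 3 gaps * 2 kHz = 6 kHz
Total = 256 + 6 = 262 kHz

262


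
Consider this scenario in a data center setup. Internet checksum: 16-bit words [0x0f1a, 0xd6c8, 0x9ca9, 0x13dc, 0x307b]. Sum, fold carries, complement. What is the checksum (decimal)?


Given words: [0x0f1a, 0xd6c8, 0x9ca9, 0x13dc, 0x307b]
Step 1: Sum all words
Raw sum = 3866 + 54984 + 40105 + 5084 + 12411 = 116450
Step 2: Fold carry: (50914 + 1) = 50915
One's complement = ~50915 & 0xFFFF = 14620

14620


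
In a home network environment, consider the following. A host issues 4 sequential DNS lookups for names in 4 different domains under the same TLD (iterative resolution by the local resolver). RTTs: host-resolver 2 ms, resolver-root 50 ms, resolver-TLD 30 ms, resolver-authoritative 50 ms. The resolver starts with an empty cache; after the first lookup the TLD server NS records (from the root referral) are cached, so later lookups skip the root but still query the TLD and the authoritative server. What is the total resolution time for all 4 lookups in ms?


Lookup 1 (cold cache): local + root + TLD + auth = 2 + 50 + 30 + 50 = 132 ms
Lookups 2..4 (TLD NS cached -> skip root; new domain -> still ask TLD and auth): local + TLD + auth = 2 + 30 + 50 = 82 ms each
Remaining 3 lookups: 3 * 82 = 246 ms
Total = 132 + 246 = 378 ms

378


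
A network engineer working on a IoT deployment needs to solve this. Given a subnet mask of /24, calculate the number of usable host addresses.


Given: subnet mask /24
Host bits = 32 - 24 = 8
Total addresses = 2^8 = 256
Usable hosts = 256 - 2 (network + broadcast) = 254

254


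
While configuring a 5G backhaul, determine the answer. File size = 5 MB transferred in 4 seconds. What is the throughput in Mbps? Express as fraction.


Given: file = 5 MB, time = 4 s
File in Mb = 5 * 8 = 40 Mb
Throughput = 40 / 4 Mbps
Throughput = 10 Mbps

10


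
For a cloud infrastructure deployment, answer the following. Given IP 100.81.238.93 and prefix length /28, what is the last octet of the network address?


Given: IP = 100.81.238.93, prefix = /28
Subnet mask = 255.255.255.240
Last octet of IP: 93
Last octet of mask: 240
Network last octet = 93 AND 240 = 80

80


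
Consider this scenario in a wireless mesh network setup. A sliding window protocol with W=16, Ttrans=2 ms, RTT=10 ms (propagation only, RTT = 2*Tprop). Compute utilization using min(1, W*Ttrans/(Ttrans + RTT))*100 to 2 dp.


Given: W = 16, Ttrans = 2 ms, RTT = 10 ms (= 2 * Tprop, Tprop = 5 ms)
Cycle time = Ttrans + RTT = 2 + 10 = 12 ms (first packet sent until its ACK returns)
W * Ttrans = 16 * 2 = 32 ms of sending per cycle
W * Ttrans / (Ttrans + RTT) = 32 / 12 = 2.666667
U = min(1, 2.666667) = 1.000000
U% = 100.00%

100.00


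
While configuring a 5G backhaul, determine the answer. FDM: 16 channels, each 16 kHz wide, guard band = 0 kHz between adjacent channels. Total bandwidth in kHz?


Given: 16 channels, 16 kHz each, guard = 0 kHz
Channel bandwidth = 16 * 16 = 256 kHz
Guard bands = 15 gaps * 0 kHz = 0 kHz
Total = 256 + 0 = 256 kHz

256


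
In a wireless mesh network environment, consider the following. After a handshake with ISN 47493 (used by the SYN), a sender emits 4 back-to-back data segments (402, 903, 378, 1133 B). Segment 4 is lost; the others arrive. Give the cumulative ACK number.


SYN uses sequence number 47493; first data byte = ISN + 1 = 47494.
Segment 1: SEQ = 47494, len = 402 B, covers [47494, 47895]
Segment 2: SEQ = 47896, len = 903 B, covers [47896, 48798]
Segment 3: SEQ = 48799, len = 378 B, covers [48799, 49176]
Segment 4: SEQ = 49177, len = 1133 B, covers [49177, 50309] [LOST]
In-order data received: bytes [47494, 49176] (segments 1..3).
Segment 4 missing -> gap begins at byte 49177.
Cumulative ACK = next expected in-order byte = 47494 + 402 + 903 + 378 = 49177

49177


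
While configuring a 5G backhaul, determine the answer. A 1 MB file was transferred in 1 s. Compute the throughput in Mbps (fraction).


Given: file = 1 MB, time = 1 s
File in Mb = 1 * 8 = 8 Mb
Throughput = 8 / 1 Mbps
Throughput = 8 Mbps

8


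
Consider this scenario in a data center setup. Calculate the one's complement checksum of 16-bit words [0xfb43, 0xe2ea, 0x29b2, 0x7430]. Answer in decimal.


Given words: [0xfb43, 0xe2ea, 0x29b2, 0x7430]
Step 1: Sum all words
Raw sum = 64323 + 58090 + 10674 + 29744 = 162831
Step 2: Fold carry: (31759 + 2) = 31761
One's complement = ~31761 & 0xFFFF = 33774

33774


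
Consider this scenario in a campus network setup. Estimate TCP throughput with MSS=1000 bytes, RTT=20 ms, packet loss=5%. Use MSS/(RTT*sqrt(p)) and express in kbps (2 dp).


Given: MSS = 1000 bytes, RTT = 20 ms, loss = 5%
RTT in seconds = 20 / 1000 = 0.02
Loss rate = 5% = 0.05
sqrt(loss) = sqrt(0.05) = 0.223606797750
Throughput (bytes/s) = 1000 / (0.02 * 0.223606797750) = 223606.7977
Throughput (kbps) = 223606.7977 * 8 / 1000 = 1788.854382 -> 1788.85 kbps (2 dp)

1788.85


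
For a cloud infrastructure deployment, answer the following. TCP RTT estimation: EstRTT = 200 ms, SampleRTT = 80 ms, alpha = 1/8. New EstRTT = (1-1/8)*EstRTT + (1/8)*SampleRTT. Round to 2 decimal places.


Given: EstRTT = 200 ms, SampleRTT = 80 ms, alpha = 1/8
New EstRTT = (1 - alpha) * EstRTT + alpha * SampleRTT
(7/8) * 200 = 175
(1/8) * 80 = 10
New EstRTT = 175 + 10 = 185 ms -> 185.00 ms (2 dp)

185.00


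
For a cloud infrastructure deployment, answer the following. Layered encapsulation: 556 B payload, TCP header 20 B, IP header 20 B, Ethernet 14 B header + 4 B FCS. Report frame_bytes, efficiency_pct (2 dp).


TCP segment = 556 + 20 = 576 B
IP packet = 576 + 20 = 596 B
Ethernet frame = 596 + 14 + 4 = 614 B
Efficiency = app / frame = 556 / 614 = 0.905537 = 90.5537% -> 90.55% (2 dp)

614, 90.55


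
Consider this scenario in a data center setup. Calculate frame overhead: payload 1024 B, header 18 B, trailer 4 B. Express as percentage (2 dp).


Given: payload = 1024 B, header = 18 B, trailer = 4 B
Overhead bytes = header + trailer = 18 + 4 = 22
Total frame = payload + overhead = 1024 + 22 = 1046
Overhead % = 22 / 1046 * 100 = 2.1033% -> 2.10% (2 dp)

2.10


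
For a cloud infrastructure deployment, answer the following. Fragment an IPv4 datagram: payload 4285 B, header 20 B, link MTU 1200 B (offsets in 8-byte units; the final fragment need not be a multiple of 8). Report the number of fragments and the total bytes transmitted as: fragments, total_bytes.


Max data per non-final fragment = floor((MTU - header)/8)*8 = floor((1200 - 20)/8)*8 = floor(1180/8)*8 = 1176 B
Final fragment needs no 8-byte alignment: it can carry up to MTU - header = 1180 B
Non-final fragments needed = ceil((payload - 1180) / 1176) = ceil(3105/1176) = ceil(2.6403) = 3
Number of fragments = 3 + 1 = 4
Fragment sizes (data): 3 * 1176 B + 757 B (last, 757 <= 1180 OK)
Total bytes sent = payload + n_frags * header = 4285 + 4*20 = 4285 + 80 = 4365 B

4, 4365


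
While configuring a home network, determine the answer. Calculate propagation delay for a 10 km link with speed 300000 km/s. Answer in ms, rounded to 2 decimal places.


Given: distance = 10 km, speed = 300000 km/s
Delay = distance / speed = 10 / 300000 seconds
Delay in ms = 10 * 1000 / 300000
Delay = 0.0333 ms
Rounded to 2 dp = 0.03 ms

0.03


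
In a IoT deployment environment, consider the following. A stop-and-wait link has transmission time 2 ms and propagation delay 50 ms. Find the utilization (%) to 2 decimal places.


Given: Ttrans = 2 ms, Tprop = 50 ms
RTT = 2 * Tprop = 2 * 50 = 100 ms
U = Ttrans / (Ttrans + RTT)
U = 2 / (2 + 100)
U = 2 / 102 = 0.019608
U% = 1.96%

1.96


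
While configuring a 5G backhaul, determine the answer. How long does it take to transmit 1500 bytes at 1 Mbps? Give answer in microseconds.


Given: packet = 1500 bytes, bandwidth = 1 Mbps
Packet in bits = 1500 * 8 = 12000 bits
Bandwidth = 1 * 10^6 = 1000000 bps
Time = 12000 / 1000000 seconds
Time in us = 12000 * 10^6 / 1000000 = 12000

12000


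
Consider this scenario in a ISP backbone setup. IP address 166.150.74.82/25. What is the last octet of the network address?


Given: IP = 166.150.74.82, prefix = /25
Subnet mask = 255.255.255.128
Last octet of IP: 82
Last octet of mask: 128
Network last octet = 82 AND 128 = 0

0


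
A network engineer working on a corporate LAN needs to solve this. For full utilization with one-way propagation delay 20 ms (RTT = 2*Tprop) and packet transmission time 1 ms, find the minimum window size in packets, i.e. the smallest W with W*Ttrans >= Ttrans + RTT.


Given: Ttrans = 1 ms, RTT = 40 ms (= 2 * Tprop, Tprop = 20 ms)
Time until first ACK returns = Ttrans + RTT = 1 + 40 = 41 ms
Need W * Ttrans >= Ttrans + RTT  ->  W >= (Ttrans + RTT) / Ttrans
(Ttrans + RTT) / Ttrans = 41 / 1 = 41
W_min = ceil(41) = 41

41


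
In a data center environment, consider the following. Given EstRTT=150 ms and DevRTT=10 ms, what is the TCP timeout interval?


Given: EstRTT = 150 ms, DevRTT = 10 ms
Timeout = EstRTT + 4 * DevRTT
4 * DevRTT = 4 * 10 = 40
Timeout = 150 + 40 = 190 ms

190


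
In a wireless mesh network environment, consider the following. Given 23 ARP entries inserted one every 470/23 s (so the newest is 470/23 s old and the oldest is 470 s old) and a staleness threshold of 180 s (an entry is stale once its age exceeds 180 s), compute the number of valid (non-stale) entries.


Ages are k * 470/23 s for k = 1..23 (spacing = 20.4348 s).
Entry k is valid iff k * 470/23 <= 180 iff k <= 23 * 180 / 470 = 8.8085
n_valid = floor(8.8085) = 8
(n_stale = 23 - 8 = 15)

8


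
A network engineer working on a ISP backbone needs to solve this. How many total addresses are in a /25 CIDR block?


Given: CIDR prefix /25
Host bits = 32 - 25 = 7
Total addresses = 2^7 = 128

128


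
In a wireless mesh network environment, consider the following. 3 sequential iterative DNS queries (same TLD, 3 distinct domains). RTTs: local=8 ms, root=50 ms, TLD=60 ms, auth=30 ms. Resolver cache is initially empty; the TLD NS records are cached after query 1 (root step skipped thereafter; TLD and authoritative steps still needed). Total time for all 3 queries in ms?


Lookup 1 (cold cache): local + root + TLD + auth = 8 + 50 + 60 + 30 = 148 ms
Lookups 2..3 (TLD NS cached -> skip root; new domain -> still ask TLD and auth): local + TLD + auth = 8 + 60 + 30 = 98 ms each
Remaining 2 lookups: 2 * 98 = 196 ms
Total = 148 + 196 = 344 ms

344
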